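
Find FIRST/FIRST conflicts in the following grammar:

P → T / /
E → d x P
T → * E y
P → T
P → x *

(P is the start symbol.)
FIRST sets of the non-terminals at (or reachable through a nullable prefix from) the front of some alternative:
  FIRST(T) = { '*' }

Productions for P:
  P → T / /: FIRST = { '*' }
  P → T: FIRST = { '*' }
  P → x *: FIRST = { 'x' }
E, T have only one production, so no FIRST/FIRST conflict is possible there.

Conflict for P: P → T / / and P → T
  Overlap: { '*' }

Answer: Yes. P → T '/' '/' / P → T on { '*' }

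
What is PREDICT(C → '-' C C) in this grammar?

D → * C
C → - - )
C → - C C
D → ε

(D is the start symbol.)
PREDICT(C → '-' C C) = (FIRST(RHS) \ {ε}) ∪ (FOLLOW(C) if ε ∈ FIRST(RHS), i.e. RHS ⇒* ε)
FIRST('-' C C) = { '-' }
ε ∉ FIRST('-' C C), so FOLLOW(C) is not added.
PREDICT(C → '-' C C) = { '-' }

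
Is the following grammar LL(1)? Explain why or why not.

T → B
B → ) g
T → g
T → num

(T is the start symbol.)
Yes, the grammar is LL(1).

Relevant sets:
  FIRST(B) = { ')' }

For T:
  PREDICT(T → B) = { ')' }
  PREDICT(T → g) = { 'g' }
  PREDICT(T → num) = { 'num' }
B has a single production, so nothing to check there.

All predict sets are disjoint. The grammar IS LL(1).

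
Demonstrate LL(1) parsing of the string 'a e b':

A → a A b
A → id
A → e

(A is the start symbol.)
LL(1) parsing maintains a stack (initially the start symbol over $) and the input. At each step: if the stack top is a terminal, match it against the current input token; if it is a non-terminal N, replace it with the RHS of M[N, lookahead] (the unique production whose predict set contains the lookahead).

Stack is shown with the top on the left.

Stack    Input    Action
------------------------
A $      a e b $  output A → a A b
a A b $  a e b $  match 'a'
A b $    e b $    output A → e
e b $    e b $    match 'e'
b $      b $      match 'b'
$        $        accept

The string is accepted.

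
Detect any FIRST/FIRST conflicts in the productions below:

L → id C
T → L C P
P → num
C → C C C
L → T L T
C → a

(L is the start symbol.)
Yes. L → id C / L → T L T on { 'id' }; C → C C C / C → a on { 'a' }

A FIRST/FIRST conflict occurs when two productions N → α and N → β for the same non-terminal have FIRST(α) ∩ FIRST(β) ≠ ∅ (with ε ∈ FIRST of a nullable right-hand side, so two nullable alternatives also conflict).

FIRST sets of the non-terminals at (or reachable through a nullable prefix from) the front of some alternative:
  FIRST(T) = { 'id' }
  FIRST(C) = { 'a' }

Productions for L:
  L → id C: FIRST = { 'id' }
  L → T L T: FIRST = { 'id' }
Productions for C:
  C → C C C: FIRST = { 'a' }
  C → a: FIRST = { 'a' }
T, P have only one production, so no FIRST/FIRST conflict is possible there.

Conflict for L: L → id C and L → T L T
  Overlap: { 'id' }
Conflict for C: C → C C C and C → a
  Overlap: { 'a' }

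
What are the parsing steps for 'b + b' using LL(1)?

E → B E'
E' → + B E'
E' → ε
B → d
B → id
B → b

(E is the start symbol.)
LL(1) parsing maintains a stack (initially the start symbol over $) and the input. At each step: if the stack top is a terminal, match it against the current input token; if it is a non-terminal N, replace it with the RHS of M[N, lookahead] (the unique production whose predict set contains the lookahead).

Stack is shown with the top on the left.

Stack     Input    Action
-------------------------
E $       b + b $  output E → B E'
B E' $    b + b $  output B → b
b E' $    b + b $  match 'b'
E' $      + b $    output E' → + B E'
+ B E' $  + b $    match '+'
B E' $    b $      output B → b
b E' $    b $      match 'b'
E' $      $        output E' → ε
$         $        accept

The string is accepted.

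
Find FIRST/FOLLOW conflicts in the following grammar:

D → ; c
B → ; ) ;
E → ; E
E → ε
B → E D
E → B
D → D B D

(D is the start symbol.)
A FIRST/FOLLOW conflict occurs when a non-terminal N has a nullable alternative N → β (β ⇒* ε) and another alternative N → α with FIRST(α) ∩ FOLLOW(N) ≠ ∅: on such a lookahead the parser cannot decide between expanding α and letting N vanish via β.

Nullable non-terminals: E.
FIRST sets used below: FIRST(B) = { ';' }

E: nullable alternative(s) E → ε; FOLLOW(E) = { ';' }
  E → ; E: FIRST \ {ε} = { ';' } — overlaps FOLLOW(E) on { ';' }: CONFLICT
  E → ε: FIRST \ {ε} = { } — this is the only nullable alternative, skip
  E → B: FIRST \ {ε} = { ';' } — overlaps FOLLOW(E) on { ';' }: CONFLICT

B, D have no nullable alternative, so no FIRST/FOLLOW check is needed there.

So the grammar has 2 FIRST/FOLLOW conflicts (marked CONFLICT above).

Answer: Yes. E → ';' E with FOLLOW(E) on { ';' }; E → B with FOLLOW(E) on { ';' }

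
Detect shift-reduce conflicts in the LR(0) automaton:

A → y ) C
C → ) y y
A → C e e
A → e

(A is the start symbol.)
No shift-reduce conflicts

Augment with A' → A and build the canonical LR(0) collection (I0 = CLOSURE({[A' → . A]}), then GOTO on every symbol after a dot until no new states appear). It has 12 states:
  I0: { [A → . C e e], [A → . e], [A → . y ) C], [A' → . A], [C → . ) y y] }  — shift
  I1: { [C → ) . y y] }  — shift
  I2: { [A' → A .] }  — accept
  I3: { [A → C . e e] }  — shift
  I4: { [A → e .] }  — reduce
  I5: { [A → y . ) C] }  — shift
  I6: { [A → y ) . C], [C → . ) y y] }  — shift
  I7: { [A → y ) C .] }  — reduce
  I8: { [A → C e . e] }  — shift
  I9: { [A → C e e .] }  — reduce
  I10: { [C → ) y . y] }  — shift
  I11: { [C → ) y y .] }  — reduce

No state contains both a complete item and a shift item.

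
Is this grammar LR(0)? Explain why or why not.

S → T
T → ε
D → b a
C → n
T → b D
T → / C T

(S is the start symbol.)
A grammar is LR(0) if no state in the canonical LR(0) collection has:
  - both a shift item (dot before a terminal) and a complete item (shift-reduce conflict), or
  - two or more complete items (reduce-reduce conflict; the accept item [S' → S .] counts as a complete item here).

Augment with S' → S and build the canonical LR(0) collection (I0 = CLOSURE({[S' → . S]}), then GOTO on every symbol after a dot until no new states appear). It has 11 states:
  I0: { [S → . T], [S' → . S], [T → . / C T], [T → . b D], [T → .] }  — shift, reduce
  I1: { [C → . n], [T → / . C T] }  — shift
  I2: { [S' → S .] }  — accept
  I3: { [S → T .] }  — reduce
  I4: { [D → . b a], [T → b . D] }  — shift
  I5: { [T → b D .] }  — reduce
  I6: { [D → b . a] }  — shift
  I7: { [D → b a .] }  — reduce
  I8: { [T → . / C T], [T → . b D], [T → .], [T → / C . T] }  — shift, reduce
  I9: { [C → n .] }  — reduce
  I10: { [T → / C T .] }  — reduce

Conflict in state I0:
  Shift-reduce conflict between [T → .] and [T → . / C T]
So the grammar is NOT LR(0).

Answer: No. Shift-reduce conflict between [T → .] and [T → . / C T]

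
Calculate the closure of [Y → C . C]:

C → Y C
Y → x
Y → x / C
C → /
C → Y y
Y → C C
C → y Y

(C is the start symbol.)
{ [C → . /], [C → . Y C], [C → . Y y], [C → . y Y], [Y → . C C], [Y → . x / C], [Y → . x], [Y → C . C] }

To compute CLOSURE, for each item [A → α.Bβ] where B is a non-terminal, add [B → .γ] for all productions B → γ; repeat for the newly added items until nothing changes.

Start with: [Y → C . C]
  [Y → C . C] has the dot before C: add [C → . Y C], [C → . /], [C → . Y y], [C → . y Y]
  [C → . Y C] has the dot before Y: add [Y → . x], [Y → . x / C], [Y → . C C]
No further items can be added.

CLOSURE = { [C → . /], [C → . Y C], [C → . Y y], [C → . y Y], [Y → . C C], [Y → . x / C], [Y → . x], [Y → C . C] }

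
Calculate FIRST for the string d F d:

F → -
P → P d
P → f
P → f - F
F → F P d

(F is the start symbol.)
{ 'd' }

To compute FIRST(d F d), process the symbols left to right:
Symbol d is a terminal. Add 'd' and stop.
FIRST(d F d) = { 'd' }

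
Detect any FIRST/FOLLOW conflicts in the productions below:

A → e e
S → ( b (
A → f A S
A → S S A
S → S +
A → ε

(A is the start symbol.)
Yes. A → S S A with FOLLOW(A) on { '(' }

A FIRST/FOLLOW conflict occurs when a non-terminal N has a nullable alternative N → β (β ⇒* ε) and another alternative N → α with FIRST(α) ∩ FOLLOW(N) ≠ ∅: on such a lookahead the parser cannot decide between expanding α and letting N vanish via β.

Nullable non-terminals: A.
FIRST sets used below: FIRST(S) = { '(' }

A: nullable alternative(s) A → ε; FOLLOW(A) = { $, '(' }
  A → e e: FIRST \ {ε} = { 'e' } — disjoint from FOLLOW(A)
  A → f A S: FIRST \ {ε} = { 'f' } — disjoint from FOLLOW(A)
  A → S S A: FIRST \ {ε} = { '(' } — overlaps FOLLOW(A) on { '(' }: CONFLICT
  A → ε: FIRST \ {ε} = { } — this is the only nullable alternative, skip

S has no nullable alternative, so no FIRST/FOLLOW check is needed there.

So the grammar has 1 FIRST/FOLLOW conflict (marked CONFLICT above).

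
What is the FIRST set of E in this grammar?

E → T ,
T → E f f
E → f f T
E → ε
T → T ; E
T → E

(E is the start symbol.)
{ ',', ';', 'f', ε }

To compute FIRST(E), examine every production with E on the left-hand side, reading each right-hand side left to right until a non-nullable symbol is reached.

FIRST sets of the other non-terminals involved (by the same procedure, iterated to a fixed point):
  FIRST(T) = { ',', ';', 'f', ε }

From E → T ,:
  - T is a non-terminal: add FIRST(T) \ {ε} = { ',', ';', 'f' }
    T is nullable, so continue to the next symbol
  - ',' is a terminal: add ',' and stop
From E → f f T:
  - f is a terminal: add 'f' and stop
From E → ε:
  - ε-production, so ε ∈ FIRST(E)

Collecting: FIRST(E) = { ',', ';', 'f', ε }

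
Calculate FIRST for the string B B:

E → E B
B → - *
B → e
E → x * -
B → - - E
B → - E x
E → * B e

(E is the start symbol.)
{ '-', 'e' }

FIRST sets of the non-terminals involved (from the grammar, by fixed-point iteration):
  FIRST(B) = { '-', 'e' }

To compute FIRST(B B), process the symbols left to right:
Symbol B is a non-terminal. Add FIRST(B) \ {ε} = { '-', 'e' }
B is not nullable (ε ∉ FIRST(B)), so stop here.
FIRST(B B) = { '-', 'e' }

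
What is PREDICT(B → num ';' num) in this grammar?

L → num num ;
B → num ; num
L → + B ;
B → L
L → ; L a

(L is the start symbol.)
PREDICT(B → num ';' num) = (FIRST(RHS) \ {ε}) ∪ (FOLLOW(B) if ε ∈ FIRST(RHS), i.e. RHS ⇒* ε)
FIRST(num ';' num) = { 'num' }
ε ∉ FIRST(num ';' num), so FOLLOW(B) is not added.
PREDICT(B → num ';' num) = { 'num' }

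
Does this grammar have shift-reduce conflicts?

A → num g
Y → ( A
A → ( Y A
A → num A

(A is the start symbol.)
No shift-reduce conflicts

Augment with A' → A and build the canonical LR(0) collection (I0 = CLOSURE({[A' → . A]}), then GOTO on every symbol after a dot until no new states appear). It has 10 states:
  I0: { [A → . ( Y A], [A → . num A], [A → . num g], [A' → . A] }  — shift
  I1: { [A → ( . Y A], [Y → . ( A] }  — shift
  I2: { [A' → A .] }  — accept
  I3: { [A → . ( Y A], [A → . num A], [A → . num g], [A → num . A], [A → num . g] }  — shift
  I4: { [A → num A .] }  — reduce
  I5: { [A → num g .] }  — reduce
  I6: { [A → . ( Y A], [A → . num A], [A → . num g], [Y → ( . A] }  — shift
  I7: { [A → ( Y . A], [A → . ( Y A], [A → . num A], [A → . num g] }  — shift
  I8: { [A → ( Y A .] }  — reduce
  I9: { [Y → ( A .] }  — reduce

No state contains both a complete item and a shift item.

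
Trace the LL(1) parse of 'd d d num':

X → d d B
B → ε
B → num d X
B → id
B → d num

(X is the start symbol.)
LL(1) parsing maintains a stack (initially the start symbol over $) and the input. At each step: if the stack top is a terminal, match it against the current input token; if it is a non-terminal N, replace it with the RHS of M[N, lookahead] (the unique production whose predict set contains the lookahead).

Stack is shown with the top on the left.

Stack    Input        Action
----------------------------
X $      d d d num $  output X → d d B
d d B $  d d d num $  match 'd'
d B $    d d num $    match 'd'
B $      d num $      output B → d num
d num $  d num $      match 'd'
num $    num $        match 'num'
$        $            accept

The string is accepted.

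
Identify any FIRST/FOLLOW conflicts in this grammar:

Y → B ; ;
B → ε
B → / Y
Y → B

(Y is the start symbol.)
Nullable non-terminals: B, Y.
FIRST sets used below: FIRST(B) = { '/', ε }

B: nullable alternative(s) B → ε; FOLLOW(B) = { $, ';' }
  B → ε: FIRST \ {ε} = { } — this is the only nullable alternative, skip
  B → / Y: FIRST \ {ε} = { '/' } — disjoint from FOLLOW(B)

Y: nullable alternative(s) Y → B; FOLLOW(Y) = { $, ';' }
  Y → B ; ;: FIRST \ {ε} = { '/', ';' } — overlaps FOLLOW(Y) on { ';' }: CONFLICT
  Y → B: FIRST \ {ε} = { '/' } — this is the only nullable alternative, skip

So the grammar has 1 FIRST/FOLLOW conflict (marked CONFLICT above).

Answer: Yes. Y → B ';' ';' with FOLLOW(Y) on { ';' }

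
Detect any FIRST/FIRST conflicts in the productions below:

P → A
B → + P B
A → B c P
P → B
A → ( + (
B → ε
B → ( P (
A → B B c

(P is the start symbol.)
Yes. P → A / P → B on { '(', '+' }; A → B c P / A → '(' '+' '(' on { '(' }; A → B c P / A → B B c on { '(', '+', 'c' }; A → '(' '+' '(' / A → B B c on { '(' }

A FIRST/FIRST conflict occurs when two productions N → α and N → β for the same non-terminal have FIRST(α) ∩ FIRST(β) ≠ ∅ (with ε ∈ FIRST of a nullable right-hand side, so two nullable alternatives also conflict).

FIRST sets of the non-terminals at (or reachable through a nullable prefix from) the front of some alternative:
  FIRST(A) = { '(', '+', 'c' }
  FIRST(B) = { '(', '+', ε }

Productions for P:
  P → A: FIRST = { '(', '+', 'c' }
  P → B: FIRST = { '(', '+', ε }
Productions for B:
  B → + P B: FIRST = { '+' }
  B → ε: FIRST = { ε }
  B → ( P (: FIRST = { '(' }
Productions for A:
  A → B c P: FIRST = { '(', '+', 'c' }
  A → ( + (: FIRST = { '(' }
  A → B B c: FIRST = { '(', '+', 'c' }

Conflict for P: P → A and P → B
  Overlap: { '(', '+' }
Conflict for A: A → B c P and A → ( + (
  Overlap: { '(' }
Conflict for A: A → B c P and A → B B c
  Overlap: { '(', '+', 'c' }
Conflict for A: A → ( + ( and A → B B c
  Overlap: { '(' }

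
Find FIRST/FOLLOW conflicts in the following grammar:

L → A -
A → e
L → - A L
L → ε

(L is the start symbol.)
No FIRST/FOLLOW conflicts.

A FIRST/FOLLOW conflict occurs when a non-terminal N has a nullable alternative N → β (β ⇒* ε) and another alternative N → α with FIRST(α) ∩ FOLLOW(N) ≠ ∅: on such a lookahead the parser cannot decide between expanding α and letting N vanish via β.

Nullable non-terminals: L.
FIRST sets used below: FIRST(A) = { 'e' }

L: nullable alternative(s) L → ε; FOLLOW(L) = { $ }
  L → A -: FIRST \ {ε} = { 'e' } — disjoint from FOLLOW(L)
  L → - A L: FIRST \ {ε} = { '-' } — disjoint from FOLLOW(L)
  L → ε: FIRST \ {ε} = { } — this is the only nullable alternative, skip

A has no nullable alternative, so no FIRST/FOLLOW check is needed there.

No FIRST/FOLLOW conflicts found.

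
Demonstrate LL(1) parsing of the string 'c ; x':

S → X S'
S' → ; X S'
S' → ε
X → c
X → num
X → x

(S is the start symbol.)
Stack is shown with the top on the left.

Stack     Input    Action
-------------------------
S $       c ; x $  output S → X S'
X S' $    c ; x $  output X → c
c S' $    c ; x $  match 'c'
S' $      ; x $    output S' → ; X S'
; X S' $  ; x $    match ';'
X S' $    x $      output X → x
x S' $    x $      match 'x'
S' $      $        output S' → ε
$         $        accept

The string is accepted.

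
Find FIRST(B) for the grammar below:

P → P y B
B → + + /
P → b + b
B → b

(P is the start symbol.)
{ '+', 'b' }

To compute FIRST(B), examine every production with B on the left-hand side, reading each right-hand side left to right until a non-nullable symbol is reached.

From B → + + /:
  - '+' is a terminal: add '+' and stop
From B → b:
  - b is a terminal: add 'b' and stop

Collecting: FIRST(B) = { '+', 'b' }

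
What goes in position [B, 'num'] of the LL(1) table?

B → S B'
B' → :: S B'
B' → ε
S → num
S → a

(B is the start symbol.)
B → S B'

To find M[B, 'num'], we find productions for B where 'num' is in the predict set (PREDICT(N → α) = (FIRST(α) \ {ε}) ∪ (FOLLOW(N) if α ⇒* ε)).

Relevant sets:
  FIRST(S) = { 'a', 'num' }

B → S B': PREDICT = { 'a', 'num' }
  'num' is in predict set, so this production goes in M[B, 'num']

M[B, 'num'] = B → S B'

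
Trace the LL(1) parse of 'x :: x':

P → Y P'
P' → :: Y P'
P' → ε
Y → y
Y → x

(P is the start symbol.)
LL(1) parsing maintains a stack (initially the start symbol over $) and the input. At each step: if the stack top is a terminal, match it against the current input token; if it is a non-terminal N, replace it with the RHS of M[N, lookahead] (the unique production whose predict set contains the lookahead).

Stack is shown with the top on the left.

Stack      Input     Action
---------------------------
P $        x :: x $  output P → Y P'
Y P' $     x :: x $  output Y → x
x P' $     x :: x $  match 'x'
P' $       :: x $    output P' → :: Y P'
:: Y P' $  :: x $    match '::'
Y P' $     x $       output Y → x
x P' $     x $       match 'x'
P' $       $         output P' → ε
$          $         accept

The string is accepted.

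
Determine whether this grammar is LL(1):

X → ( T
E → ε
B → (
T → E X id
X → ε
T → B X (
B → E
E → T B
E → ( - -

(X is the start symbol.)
No. Predict set conflict for X: { '(' }

A grammar is LL(1) if for each non-terminal N with multiple productions, the predict sets of those productions are pairwise disjoint, where PREDICT(N → α) = (FIRST(α) \ {ε}) ∪ (FOLLOW(N) if α ⇒* ε).

Relevant sets:
  FIRST(T) = { '(', 'id' }
  FIRST(E) = { '(', 'id', ε }
  FIRST(X) = { '(', ε }
  FIRST(B) = { '(', 'id', ε }
  FOLLOW(X) = { $, '(', 'id' }
  FOLLOW(E) = { '(', 'id' }
  FOLLOW(B) = { '(', 'id' }

For X:
  PREDICT(X → '(' T) = { '(' }
  PREDICT(X → ε) = { $, '(', 'id' }
For E:
  PREDICT(E → ε) = { '(', 'id' }
  PREDICT(E → T B) = { '(', 'id' }
  PREDICT(E → '(' '-' '-') = { '(' }
For B:
  PREDICT(B → '(') = { '(' }
  PREDICT(B → E) = { '(', 'id' }
For T:
  PREDICT(T → E X id) = { '(', 'id' }
  PREDICT(T → B X '(') = { '(', 'id' }

Conflict found: Predict set conflict for X: { '(' }
The grammar is NOT LL(1).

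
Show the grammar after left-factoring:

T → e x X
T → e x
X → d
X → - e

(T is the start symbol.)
Left-factoring transforms A → αβ₁ | αβ₂ into A → αA' and A' → β₁ | β₂
(α is the longest common prefix among the alternatives). Repeat until
no nonterminal has two alternatives with a common prefix.

Round 1: T has alternatives sharing prefix 'e x'. Introduce T': T → e x T'
  Add: T' → X
  Add: T' → ε

No remaining common prefixes — done.

Resulting grammar:
T → e x T'
T' → X
T' → ε
X → d
X → - e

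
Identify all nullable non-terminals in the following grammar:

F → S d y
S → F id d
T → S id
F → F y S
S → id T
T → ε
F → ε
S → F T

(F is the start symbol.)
A non-terminal is nullable if it can derive ε (the empty string): either it has an ε-production, or it has a production whose right-hand side consists entirely of nullable non-terminals.

ε-productions: T → ε, F → ε
So T, F are immediately nullable.
S → F T: every symbol on the right is nullable, so S is nullable too.
Every non-terminal is now nullable.
Nullable = { 'F', 'S', 'T' }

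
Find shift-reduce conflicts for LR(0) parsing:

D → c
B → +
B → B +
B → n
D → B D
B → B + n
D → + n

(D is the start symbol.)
Augment with D' → D and build the canonical LR(0) collection (I0 = CLOSURE({[D' → . D]}), then GOTO on every symbol after a dot until no new states appear). It has 10 states:
  I0: { [B → . +], [B → . B + n], [B → . B +], [B → . n], [D → . + n], [D → . B D], [D → . c], [D' → . D] }  — shift
  I1: { [B → + .], [D → + . n] }  — shift, reduce
  I2: { [B → . +], [B → . B + n], [B → . B +], [B → . n], [B → B . + n], [B → B . +], [D → . + n], [D → . B D], [D → . c], [D → B . D] }  — shift
  I3: { [D' → D .] }  — accept
  I4: { [D → c .] }  — reduce
  I5: { [B → n .] }  — reduce
  I6: { [B → + .], [B → B + . n], [B → B + .], [D → + . n] }  — shift, 2 reduces
  I7: { [D → B D .] }  — reduce
  I8: { [B → B + n .], [D → + n .] }  — 2 reduces
  I9: { [D → + n .] }  — reduce

I1 contains reduce item [B → + .] and shift item [D → + . n] — shift-reduce conflict.
I6 contains reduce items [B → + .], [B → B + .] and shift items [B → B + . n], [D → + . n] — shift-reduce conflict.

Answer: Yes — I1: [B → + .] vs [D → + . n]; I6: [B → + .] vs [B → B + . n]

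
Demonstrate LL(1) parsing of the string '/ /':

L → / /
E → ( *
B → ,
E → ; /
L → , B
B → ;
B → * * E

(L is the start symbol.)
LL(1) parsing maintains a stack (initially the start symbol over $) and the input. At each step: if the stack top is a terminal, match it against the current input token; if it is a non-terminal N, replace it with the RHS of M[N, lookahead] (the unique production whose predict set contains the lookahead).

Stack is shown with the top on the left.

Stack  Input  Action
--------------------
L $    / / $  output L → / /
/ / $  / / $  match '/'
/ $    / $    match '/'
$      $      accept

The string is accepted.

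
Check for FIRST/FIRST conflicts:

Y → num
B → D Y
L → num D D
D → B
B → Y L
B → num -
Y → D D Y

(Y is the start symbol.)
A FIRST/FIRST conflict occurs when two productions N → α and N → β for the same non-terminal have FIRST(α) ∩ FIRST(β) ≠ ∅ (with ε ∈ FIRST of a nullable right-hand side, so two nullable alternatives also conflict).

FIRST sets of the non-terminals at (or reachable through a nullable prefix from) the front of some alternative:
  FIRST(D) = { 'num' }
  FIRST(Y) = { 'num' }

Productions for Y:
  Y → num: FIRST = { 'num' }
  Y → D D Y: FIRST = { 'num' }
Productions for B:
  B → D Y: FIRST = { 'num' }
  B → Y L: FIRST = { 'num' }
  B → num -: FIRST = { 'num' }
L, D have only one production, so no FIRST/FIRST conflict is possible there.

Conflict for Y: Y → num and Y → D D Y
  Overlap: { 'num' }
Conflict for B: B → D Y and B → Y L
  Overlap: { 'num' }
Conflict for B: B → D Y and B → num -
  Overlap: { 'num' }
Conflict for B: B → Y L and B → num -
  Overlap: { 'num' }

Answer: Yes. Y → num / Y → D D Y on { 'num' }; B → D Y / B → Y L on { 'num' }; B → D Y / B → num '-' on { 'num' }; B → Y L / B → num '-' on { 'num' }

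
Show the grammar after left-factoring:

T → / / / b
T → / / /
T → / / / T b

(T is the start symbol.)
Left-factoring transforms A → αβ₁ | αβ₂ into A → αA' and A' → β₁ | β₂
(α is the longest common prefix among the alternatives). Repeat until
no nonterminal has two alternatives with a common prefix.

Round 1: T has alternatives sharing prefix '/ / /'. Introduce T': T → / / / T'
  Add: T' → b
  Add: T' → ε
  Add: T' → T b

No remaining common prefixes — done.

Resulting grammar:
T → / / / T'
T' → b
T' → ε
T' → T b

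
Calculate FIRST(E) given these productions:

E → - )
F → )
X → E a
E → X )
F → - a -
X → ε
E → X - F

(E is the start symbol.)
{ ')', '-' }

FIRST sets of the other non-terminals involved (by the same procedure, iterated to a fixed point):
  FIRST(X) = { ')', '-', ε }

From E → - ):
  - '-' is a terminal: add '-' and stop
From E → X ):
  - X is a non-terminal: add FIRST(X) \ {ε} = { ')', '-' }
    X is nullable, so continue to the next symbol
  - ')' is a terminal: add ')' and stop
From E → X - F:
  - X is a non-terminal: add FIRST(X) \ {ε} = { ')', '-' }
    X is nullable, so continue to the next symbol
  - '-' is a terminal: add '-' and stop

Collecting: FIRST(E) = { ')', '-' }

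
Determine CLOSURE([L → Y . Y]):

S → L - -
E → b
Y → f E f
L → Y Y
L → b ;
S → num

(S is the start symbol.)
Start with: [L → Y . Y]
  [L → Y . Y] has the dot before Y: add [Y → . f E f]
No further items can be added.

CLOSURE = { [L → Y . Y], [Y → . f E f] }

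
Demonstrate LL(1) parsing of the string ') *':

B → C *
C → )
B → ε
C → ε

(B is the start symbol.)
LL(1) parsing maintains a stack (initially the start symbol over $) and the input. At each step: if the stack top is a terminal, match it against the current input token; if it is a non-terminal N, replace it with the RHS of M[N, lookahead] (the unique production whose predict set contains the lookahead).

Stack is shown with the top on the left.

Stack  Input  Action
--------------------
B $    ) * $  output B → C *
C * $  ) * $  output C → )
) * $  ) * $  match ')'
* $    * $    match '*'
$      $      accept

The string is accepted.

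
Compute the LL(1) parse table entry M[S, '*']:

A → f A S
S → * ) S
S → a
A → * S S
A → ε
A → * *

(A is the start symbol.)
S → * ) S

To find M[S, '*'], we find productions for S where '*' is in the predict set (PREDICT(N → α) = (FIRST(α) \ {ε}) ∪ (FOLLOW(N) if α ⇒* ε)).

S → * ) S: PREDICT = { '*' }
  '*' is in predict set, so this production goes in M[S, '*']
S → a: PREDICT = { 'a' }

M[S, '*'] = S → * ) S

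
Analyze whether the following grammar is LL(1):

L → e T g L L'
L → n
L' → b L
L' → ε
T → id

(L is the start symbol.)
No. Predict set conflict for L': { 'b' }

A grammar is LL(1) if for each non-terminal N with multiple productions, the predict sets of those productions are pairwise disjoint, where PREDICT(N → α) = (FIRST(α) \ {ε}) ∪ (FOLLOW(N) if α ⇒* ε).

Relevant sets:
  FOLLOW(L') = { $, 'b' }

For L:
  PREDICT(L → e T g L L') = { 'e' }
  PREDICT(L → n) = { 'n' }
For L':
  PREDICT(L' → b L) = { 'b' }
  PREDICT(L' → ε) = { $, 'b' }
T has a single production, so nothing to check there.

Conflict found: Predict set conflict for L': { 'b' }
The grammar is NOT LL(1).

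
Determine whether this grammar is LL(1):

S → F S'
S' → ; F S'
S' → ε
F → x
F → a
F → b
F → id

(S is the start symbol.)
A grammar is LL(1) if for each non-terminal N with multiple productions, the predict sets of those productions are pairwise disjoint, where PREDICT(N → α) = (FIRST(α) \ {ε}) ∪ (FOLLOW(N) if α ⇒* ε).

Relevant sets:
  FOLLOW(S') = { $ }

For S':
  PREDICT(S' → ';' F S') = { ';' }
  PREDICT(S' → ε) = { $ }
For F:
  PREDICT(F → x) = { 'x' }
  PREDICT(F → a) = { 'a' }
  PREDICT(F → b) = { 'b' }
  PREDICT(F → id) = { 'id' }
S has a single production, so nothing to check there.

All predict sets are disjoint. The grammar IS LL(1).

Answer: Yes, the grammar is LL(1).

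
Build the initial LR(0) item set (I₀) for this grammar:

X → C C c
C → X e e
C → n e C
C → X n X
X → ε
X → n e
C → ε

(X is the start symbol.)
First, augment the grammar with X' → X
I₀ = CLOSURE({ [X' → . X] }):
  [X' → . X] has the dot before X: add [X → . C C c], [X → .], [X → . n e]
  [X → . C C c] has the dot before C: add [C → . X e e], [C → . n e C], [C → . X n X], [C → .]
No further items can be added.

I₀ = { [C → . X e e], [C → . X n X], [C → . n e C], [C → .], [X → . C C c], [X → . n e], [X → .], [X' → . X] }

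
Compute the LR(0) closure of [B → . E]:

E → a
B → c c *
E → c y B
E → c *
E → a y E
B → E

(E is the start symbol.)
To compute CLOSURE, for each item [A → α.Bβ] where B is a non-terminal, add [B → .γ] for all productions B → γ; repeat for the newly added items until nothing changes.

Start with: [B → . E]
  [B → . E] has the dot before E: add [E → . a], [E → . c y B], [E → . c *], [E → . a y E]
No further items can be added.

CLOSURE = { [B → . E], [E → . a y E], [E → . a], [E → . c *], [E → . c y B] }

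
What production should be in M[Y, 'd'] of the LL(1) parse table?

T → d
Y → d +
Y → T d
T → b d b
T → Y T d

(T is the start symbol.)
To find M[Y, 'd'], we find productions for Y where 'd' is in the predict set (PREDICT(N → α) = (FIRST(α) \ {ε}) ∪ (FOLLOW(N) if α ⇒* ε)).

Relevant sets:
  FIRST(T) = { 'b', 'd' }

Y → d +: PREDICT = { 'd' }
  'd' is in predict set, so this production goes in M[Y, 'd']
Y → T d: PREDICT = { 'b', 'd' }
  'd' is in predict set, so this production goes in M[Y, 'd']

M[Y, 'd'] = Y → d +, Y → T d  (a multiply-defined cell — the grammar is not LL(1))

Answer: Y → d +, Y → T d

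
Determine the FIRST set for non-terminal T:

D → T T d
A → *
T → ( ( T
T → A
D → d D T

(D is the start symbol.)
To compute FIRST(T), examine every production with T on the left-hand side, reading each right-hand side left to right until a non-nullable symbol is reached.

FIRST sets of the other non-terminals involved (by the same procedure, iterated to a fixed point):
  FIRST(A) = { '*' }

From T → ( ( T:
  - '(' is a terminal: add '(' and stop
From T → A:
  - A is a non-terminal: add FIRST(A) \ {ε} = { '*' }
    A is not nullable, so stop

Collecting: FIRST(T) = { '(', '*' }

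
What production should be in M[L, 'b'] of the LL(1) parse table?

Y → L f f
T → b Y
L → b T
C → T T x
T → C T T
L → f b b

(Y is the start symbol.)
L → b T

To find M[L, 'b'], we find productions for L where 'b' is in the predict set (PREDICT(N → α) = (FIRST(α) \ {ε}) ∪ (FOLLOW(N) if α ⇒* ε)).

L → b T: PREDICT = { 'b' }
  'b' is in predict set, so this production goes in M[L, 'b']
L → f b b: PREDICT = { 'f' }

M[L, 'b'] = L → b T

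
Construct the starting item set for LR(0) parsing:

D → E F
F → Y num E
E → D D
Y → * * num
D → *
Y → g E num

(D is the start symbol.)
First, augment the grammar with D' → D
I₀ = CLOSURE({ [D' → . D] }):
  [D' → . D] has the dot before D: add [D → . E F], [D → . *]
  [D → . E F] has the dot before E: add [E → . D D]
No further items can be added.

I₀ = { [D → . *], [D → . E F], [D' → . D], [E → . D D] }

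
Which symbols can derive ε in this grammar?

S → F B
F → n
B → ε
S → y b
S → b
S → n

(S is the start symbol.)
{ 'B' }

A non-terminal is nullable if it can derive ε (the empty string): either it has an ε-production, or it has a production whose right-hand side consists entirely of nullable non-terminals.

ε-productions: B → ε
So B is immediately nullable.
No further non-terminal can be added: every production for the remaining non-terminals contains a terminal or a non-nullable non-terminal.
Nullable = { 'B' }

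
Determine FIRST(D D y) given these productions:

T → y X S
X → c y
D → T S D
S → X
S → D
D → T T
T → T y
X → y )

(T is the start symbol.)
FIRST sets of the non-terminals involved (from the grammar, by fixed-point iteration):
  FIRST(D) = { 'y' }

To compute FIRST(D D y), process the symbols left to right:
Symbol D is a non-terminal. Add FIRST(D) \ {ε} = { 'y' }
D is not nullable (ε ∉ FIRST(D)), so stop here.
FIRST(D D y) = { 'y' }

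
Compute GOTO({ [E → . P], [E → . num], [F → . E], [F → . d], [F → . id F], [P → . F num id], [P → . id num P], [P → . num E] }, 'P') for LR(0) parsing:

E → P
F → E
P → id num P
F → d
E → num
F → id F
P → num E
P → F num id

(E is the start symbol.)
{ [E → P .] }

GOTO(I, 'P') = CLOSURE({ [A → αX.β] : [A → α.Xβ] ∈ I, X = 'P' })

Items with dot before 'P', with the dot advanced:
  [E → . P] → [E → P .]
Closure adds nothing (no advanced item has the dot before a non-terminal).

GOTO = { [E → P .] }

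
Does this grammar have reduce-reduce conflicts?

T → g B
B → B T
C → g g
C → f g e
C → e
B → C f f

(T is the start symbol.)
No reduce-reduce conflicts

A reduce-reduce conflict occurs when an LR(0) state has two complete items [A → α .] and [B → β .] — both call for a reduction, and with no lookahead the parser cannot choose between them.

Augment with T' → T and build the canonical LR(0) collection (I0 = CLOSURE({[T' → . T]}), then GOTO on every symbol after a dot until no new states appear). It has 14 states:
  I0: { [T → . g B], [T' → . T] }  — shift
  I1: { [T' → T .] }  — accept
  I2: { [B → . B T], [B → . C f f], [C → . e], [C → . f g e], [C → . g g], [T → g . B] }  — shift
  I3: { [B → B . T], [T → . g B], [T → g B .] }  — shift, reduce
  I4: { [B → C . f f] }  — shift
  I5: { [C → e .] }  — reduce
  I6: { [C → f . g e] }  — shift
  I7: { [C → g . g] }  — shift
  I8: { [C → g g .] }  — reduce
  I9: { [C → f g . e] }  — shift
  I10: { [C → f g e .] }  — reduce
  I11: { [B → C f . f] }  — shift
  I12: { [B → C f f .] }  — reduce
  I13: { [B → B T .] }  — reduce

No state contains more than one complete item.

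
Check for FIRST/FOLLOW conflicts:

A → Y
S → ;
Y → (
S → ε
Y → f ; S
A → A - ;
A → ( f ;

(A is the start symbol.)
A FIRST/FOLLOW conflict occurs when a non-terminal N has a nullable alternative N → β (β ⇒* ε) and another alternative N → α with FIRST(α) ∩ FOLLOW(N) ≠ ∅: on such a lookahead the parser cannot decide between expanding α and letting N vanish via β.

Nullable non-terminals: S.

S: nullable alternative(s) S → ε; FOLLOW(S) = { $, '-' }
  S → ;: FIRST \ {ε} = { ';' } — disjoint from FOLLOW(S)
  S → ε: FIRST \ {ε} = { } — this is the only nullable alternative, skip

A, Y have no nullable alternative, so no FIRST/FOLLOW check is needed there.

No FIRST/FOLLOW conflicts found.

Answer: No FIRST/FOLLOW conflicts.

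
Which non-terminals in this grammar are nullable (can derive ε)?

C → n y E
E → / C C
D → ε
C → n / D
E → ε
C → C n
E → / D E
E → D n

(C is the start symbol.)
A non-terminal is nullable if it can derive ε (the empty string): either it has an ε-production, or it has a production whose right-hand side consists entirely of nullable non-terminals.

ε-productions: D → ε, E → ε
So D, E are immediately nullable.
No further non-terminal can be added: every production for the remaining non-terminals contains a terminal or a non-nullable non-terminal.
Nullable = { 'D', 'E' }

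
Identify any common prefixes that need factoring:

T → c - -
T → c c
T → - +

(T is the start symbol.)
Left-factoring is needed when two productions for the same non-terminal
share a common prefix on the right-hand side.

Productions for T:
  T → c - -
  T → c c
  T → - +

Found common prefix 'c' in productions for T

Answer: Yes, T has productions with common prefix 'c'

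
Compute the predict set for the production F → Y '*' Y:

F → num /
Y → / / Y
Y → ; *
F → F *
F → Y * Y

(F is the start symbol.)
PREDICT(F → Y '*' Y) = (FIRST(RHS) \ {ε}) ∪ (FOLLOW(F) if ε ∈ FIRST(RHS), i.e. RHS ⇒* ε)
FIRST(Y) = { '/', ';' }
FIRST(Y '*' Y) = { '/', ';' }
ε ∉ FIRST(Y '*' Y), so FOLLOW(F) is not added.
PREDICT(F → Y '*' Y) = { '/', ';' }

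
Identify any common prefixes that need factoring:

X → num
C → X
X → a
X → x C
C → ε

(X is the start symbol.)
Left-factoring is needed when two productions for the same non-terminal
share a common prefix on the right-hand side.

Productions for X:
  X → num
  X → a
  X → x C
Productions for C:
  C → X
  C → ε

No common prefixes found.

Answer: No, left-factoring is not needed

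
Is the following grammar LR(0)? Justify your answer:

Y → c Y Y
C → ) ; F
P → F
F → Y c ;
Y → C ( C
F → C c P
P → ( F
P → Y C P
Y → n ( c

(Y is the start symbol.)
A grammar is LR(0) if no state in the canonical LR(0) collection has:
  - both a shift item (dot before a terminal) and a complete item (shift-reduce conflict), or
  - two or more complete items (reduce-reduce conflict; the accept item [Y' → Y .] counts as a complete item here).

Augment with Y' → Y and build the canonical LR(0) collection (I0 = CLOSURE({[Y' → . Y]}), then GOTO on every symbol after a dot until no new states appear). It has 26 states:
  I0: { [C → . ) ; F], [Y → . C ( C], [Y → . c Y Y], [Y → . n ( c], [Y' → . Y] }  — shift
  I1: { [C → ) . ; F] }  — shift
  I2: { [Y → C . ( C] }  — shift
  I3: { [Y' → Y .] }  — accept
  I4: { [C → . ) ; F], [Y → . C ( C], [Y → . c Y Y], [Y → . n ( c], [Y → c . Y Y] }  — shift
  I5: { [Y → n . ( c] }  — shift
  I6: { [Y → n ( . c] }  — shift
  I7: { [Y → n ( c .] }  — reduce
  I8: { [C → . ) ; F], [Y → . C ( C], [Y → . c Y Y], [Y → . n ( c], [Y → c Y . Y] }  — shift
  I9: { [Y → c Y Y .] }  — reduce
  I10: { [C → . ) ; F], [Y → C ( . C] }  — shift
  I11: { [Y → C ( C .] }  — reduce
  I12: { [C → ) ; . F], [C → . ) ; F], [F → . C c P], [F → . Y c ;], [Y → . C ( C], [Y → . c Y Y], [Y → . n ( c] }  — shift
  I13: { [F → C . c P], [Y → C . ( C] }  — shift
  I14: { [C → ) ; F .] }  — reduce
  I15: { [F → Y . c ;] }  — shift
  I16: { [F → Y c . ;] }  — shift
  I17: { [F → Y c ; .] }  — reduce
  I18: { [C → . ) ; F], [F → . C c P], [F → . Y c ;], [F → C c . P], [P → . ( F], [P → . F], [P → . Y C P], [Y → . C ( C], [Y → . c Y Y], [Y → . n ( c] }  — shift
  I19: { [C → . ) ; F], [F → . C c P], [F → . Y c ;], [P → ( . F], [Y → . C ( C], [Y → . c Y Y], [Y → . n ( c] }  — shift
  I20: { [P → F .] }  — reduce
  I21: { [F → C c P .] }  — reduce
  I22: { [C → . ) ; F], [F → Y . c ;], [P → Y . C P] }  — shift
  I23: { [C → . ) ; F], [F → . C c P], [F → . Y c ;], [P → . ( F], [P → . F], [P → . Y C P], [P → Y C . P], [Y → . C ( C], [Y → . c Y Y], [Y → . n ( c] }  — shift
  I24: { [P → Y C P .] }  — reduce
  I25: { [P → ( F .] }  — reduce

Every state is either a pure shift/goto state or contains exactly one complete item and nothing to shift — no conflicts. The grammar is LR(0).

Answer: Yes, the grammar is LR(0)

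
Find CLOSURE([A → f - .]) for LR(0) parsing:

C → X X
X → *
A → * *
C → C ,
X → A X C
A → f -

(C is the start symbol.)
{ [A → f - .] }

Start with: [A → f - .]
The dot is at the end, so nothing is added.

CLOSURE = { [A → f - .] }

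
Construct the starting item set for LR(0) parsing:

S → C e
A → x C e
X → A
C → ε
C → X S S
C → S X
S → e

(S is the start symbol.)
First, augment the grammar with S' → S
I₀ = CLOSURE({ [S' → . S] }):
  [S' → . S] has the dot before S: add [S → . C e], [S → . e]
  [S → . C e] has the dot before C: add [C → .], [C → . X S S], [C → . S X]
  [C → . X S S] has the dot before X: add [X → . A]
  [X → . A] has the dot before A: add [A → . x C e]
No further items can be added.

I₀ = { [A → . x C e], [C → . S X], [C → . X S S], [C → .], [S → . C e], [S → . e], [S' → . S], [X → . A] }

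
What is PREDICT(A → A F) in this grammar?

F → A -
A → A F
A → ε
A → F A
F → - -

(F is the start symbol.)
PREDICT(A → A F) = (FIRST(RHS) \ {ε}) ∪ (FOLLOW(A) if ε ∈ FIRST(RHS), i.e. RHS ⇒* ε)
FIRST(A) = { '-', ε }
FIRST(F) = { '-' }
FIRST(A F) = { '-' }
ε ∉ FIRST(A F), so FOLLOW(A) is not added.
PREDICT(A → A F) = { '-' }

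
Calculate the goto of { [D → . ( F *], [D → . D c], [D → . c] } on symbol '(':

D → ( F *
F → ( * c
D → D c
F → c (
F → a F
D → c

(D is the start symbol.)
{ [D → ( . F *], [F → . ( * c], [F → . a F], [F → . c (] }

GOTO(I, '(') = CLOSURE({ [A → αX.β] : [A → α.Xβ] ∈ I, X = '(' })

Items with dot before '(', with the dot advanced:
  [D → . ( F *] → [D → ( . F *]
Closure of the advanced items:
  [D → ( . F *] has the dot before F: add [F → . ( * c], [F → . c (], [F → . a F]

GOTO = { [D → ( . F *], [F → . ( * c], [F → . a F], [F → . c (] }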